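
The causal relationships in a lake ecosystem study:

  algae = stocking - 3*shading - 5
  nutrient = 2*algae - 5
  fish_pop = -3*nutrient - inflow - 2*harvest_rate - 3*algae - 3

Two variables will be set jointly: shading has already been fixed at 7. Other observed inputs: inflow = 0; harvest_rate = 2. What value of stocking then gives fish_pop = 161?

stocking = 9

With shading held at 7:
Substituting into the algae equation gives algae = stocking - 26.
So nutrient = 2*stocking - 57.
fish_pop becomes -9*stocking + 242.
Solve -9*stocking + 242 = 161: stocking = (161 - 242) / -9 = 9.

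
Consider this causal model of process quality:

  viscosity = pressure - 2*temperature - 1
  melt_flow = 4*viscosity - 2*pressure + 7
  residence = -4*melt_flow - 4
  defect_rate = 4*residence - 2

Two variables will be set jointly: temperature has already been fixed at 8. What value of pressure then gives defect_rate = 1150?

With temperature held at 8:
Substituting into the viscosity equation gives viscosity = pressure - 17.
Substituting into the melt_flow equation gives melt_flow = 2*pressure - 61.
Substituting into the residence equation gives residence = -8*pressure + 240.
Substituting into the defect_rate equation gives defect_rate = -32*pressure + 958.
Solve -32*pressure + 958 = 1150: pressure = (1150 - 958) / -32 = -6.

pressure = -6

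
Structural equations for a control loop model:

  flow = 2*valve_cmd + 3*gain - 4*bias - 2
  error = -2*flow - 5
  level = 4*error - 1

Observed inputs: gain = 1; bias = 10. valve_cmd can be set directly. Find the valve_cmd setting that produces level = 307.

valve_cmd = -1

Substituting into the flow equation gives flow = 2*valve_cmd - 39.
Substituting into the error equation gives error = -4*valve_cmd + 73.
Substituting into the level equation gives level = -16*valve_cmd + 291.
Solve -16*valve_cmd + 291 = 307: valve_cmd = (307 - 291) / -16 = -1.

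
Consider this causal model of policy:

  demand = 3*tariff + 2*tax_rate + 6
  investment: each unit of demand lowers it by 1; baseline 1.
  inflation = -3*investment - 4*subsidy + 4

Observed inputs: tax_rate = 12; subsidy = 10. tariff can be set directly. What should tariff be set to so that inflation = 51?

Substituting into the demand equation gives demand = 3*tariff + 30.
Substituting into the investment equation gives investment = -3*tariff - 29.
So inflation = 9*tariff + 51.
Solve 9*tariff + 51 = 51: tariff = (51 - 51) / 9 = 0.

tariff = 0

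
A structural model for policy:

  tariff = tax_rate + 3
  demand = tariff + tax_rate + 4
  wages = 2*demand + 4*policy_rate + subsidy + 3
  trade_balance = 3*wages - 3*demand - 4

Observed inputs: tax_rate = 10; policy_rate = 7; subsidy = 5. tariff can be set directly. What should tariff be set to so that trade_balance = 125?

Intervening on tariff fixes its value directly, overriding its dependence on tax_rate.
Substituting into the demand equation gives demand = tariff + 14.
Substituting into the wages equation gives wages = 2*tariff + 64.
trade_balance becomes 3*tariff + 146.
Solve 3*tariff + 146 = 125: tariff = (125 - 146) / 3 = -7.

tariff = -7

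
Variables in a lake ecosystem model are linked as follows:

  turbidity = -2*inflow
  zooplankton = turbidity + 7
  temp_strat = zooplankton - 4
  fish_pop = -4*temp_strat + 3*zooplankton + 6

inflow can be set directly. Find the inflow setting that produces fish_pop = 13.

Substituting into the zooplankton equation gives zooplankton = -2*inflow + 7.
temp_strat becomes -2*inflow + 3.
fish_pop becomes 2*inflow + 15.
Solve 2*inflow + 15 = 13: inflow = (13 - 15) / 2 = -1.

inflow = -1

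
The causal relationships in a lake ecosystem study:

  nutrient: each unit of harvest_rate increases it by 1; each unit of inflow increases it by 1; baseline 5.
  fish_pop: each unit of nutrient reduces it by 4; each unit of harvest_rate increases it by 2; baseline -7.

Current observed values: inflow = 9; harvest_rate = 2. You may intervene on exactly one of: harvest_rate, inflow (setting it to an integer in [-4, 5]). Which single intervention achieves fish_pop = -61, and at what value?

set harvest_rate = -1

Intervening on harvest_rate: with other inputs at their observed values, fish_pop = -2*harvest_rate - 63. Solving for -61 gives harvest_rate = -1, within [-4, 5].
Intervening on inflow: fish_pop = -4*inflow - 31. Reaching -61 requires inflow = 15/2, not an integer.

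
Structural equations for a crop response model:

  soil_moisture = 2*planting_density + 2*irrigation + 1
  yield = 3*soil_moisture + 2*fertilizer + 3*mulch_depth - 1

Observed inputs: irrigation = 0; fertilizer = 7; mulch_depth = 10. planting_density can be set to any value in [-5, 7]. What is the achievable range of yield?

16 to 88

Substituting into the soil_moisture equation gives soil_moisture = 2*planting_density + 1.
So yield = 6*planting_density + 46.
Linear in planting_density, so extremes are at the endpoints: planting_density = -5 gives yield = 16; planting_density = 7 gives yield = 88.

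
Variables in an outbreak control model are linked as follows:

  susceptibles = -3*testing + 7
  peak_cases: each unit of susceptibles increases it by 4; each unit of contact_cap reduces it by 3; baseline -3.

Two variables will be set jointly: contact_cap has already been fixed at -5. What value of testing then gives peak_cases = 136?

testing = -8

With contact_cap held at -5:
Substituting into the peak_cases equation gives peak_cases = -12*testing + 40.
Solve -12*testing + 40 = 136: testing = (136 - 40) / -12 = -8.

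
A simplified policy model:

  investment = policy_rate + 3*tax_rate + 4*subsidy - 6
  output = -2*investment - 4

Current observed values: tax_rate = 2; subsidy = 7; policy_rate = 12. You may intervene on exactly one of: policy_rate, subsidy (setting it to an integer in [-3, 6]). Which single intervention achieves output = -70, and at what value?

Intervening on policy_rate: with other inputs at their observed values, output = -2*policy_rate - 60. Solving for -70 gives policy_rate = 5, within [-3, 6].
Intervening on subsidy: output = -8*subsidy - 28. Reaching -70 requires subsidy = 21/4, not an integer.

set policy_rate = 5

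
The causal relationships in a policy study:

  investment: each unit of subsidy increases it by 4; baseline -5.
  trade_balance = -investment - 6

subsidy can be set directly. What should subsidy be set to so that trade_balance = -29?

Substituting into the trade_balance equation gives trade_balance = -4*subsidy - 1.
Solve -4*subsidy - 1 = -29: subsidy = (-29 + 1) / -4 = 7.

subsidy = 7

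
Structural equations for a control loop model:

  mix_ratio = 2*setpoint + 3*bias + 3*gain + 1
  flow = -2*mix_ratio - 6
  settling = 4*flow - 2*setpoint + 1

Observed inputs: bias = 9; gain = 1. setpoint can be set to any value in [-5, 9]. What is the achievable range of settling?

-433 to -181

Substituting into the mix_ratio equation gives mix_ratio = 2*setpoint + 31.
Substituting into the flow equation gives flow = -4*setpoint - 68.
Substituting into the settling equation gives settling = -18*setpoint - 271.
Linear in setpoint, so extremes are at the endpoints: setpoint = -5 gives settling = -181; setpoint = 9 gives settling = -433.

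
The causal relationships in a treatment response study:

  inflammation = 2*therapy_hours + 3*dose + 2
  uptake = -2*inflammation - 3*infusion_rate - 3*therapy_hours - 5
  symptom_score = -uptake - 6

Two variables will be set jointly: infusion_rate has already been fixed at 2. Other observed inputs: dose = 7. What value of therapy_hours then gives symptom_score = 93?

With infusion_rate held at 2:
Substituting into the inflammation equation gives inflammation = 2*therapy_hours + 23.
Substituting into the uptake equation gives uptake = -7*therapy_hours - 57.
symptom_score becomes 7*therapy_hours + 51.
Solve 7*therapy_hours + 51 = 93: therapy_hours = (93 - 51) / 7 = 6.

therapy_hours = 6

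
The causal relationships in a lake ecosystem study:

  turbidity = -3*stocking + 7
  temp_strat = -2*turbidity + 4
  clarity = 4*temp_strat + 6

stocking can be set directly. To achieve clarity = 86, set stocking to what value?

stocking = 5

Substituting into the temp_strat equation gives temp_strat = 6*stocking - 10.
This gives clarity = 24*stocking - 34.
Solve 24*stocking - 34 = 86: stocking = (86 + 34) / 24 = 5.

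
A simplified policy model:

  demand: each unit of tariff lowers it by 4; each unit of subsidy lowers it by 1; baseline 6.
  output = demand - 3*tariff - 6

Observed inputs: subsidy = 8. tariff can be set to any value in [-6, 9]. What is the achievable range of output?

Substituting into the demand equation gives demand = -4*tariff - 2.
Substituting into the output equation gives output = -7*tariff - 8.
Linear in tariff, so extremes are at the endpoints: tariff = -6 gives output = 34; tariff = 9 gives output = -71.

-71 to 34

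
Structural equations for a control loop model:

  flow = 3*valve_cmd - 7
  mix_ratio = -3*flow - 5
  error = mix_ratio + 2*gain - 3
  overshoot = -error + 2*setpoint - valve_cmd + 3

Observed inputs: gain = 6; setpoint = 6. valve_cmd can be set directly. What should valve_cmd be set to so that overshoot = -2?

valve_cmd = 1

Substituting into the mix_ratio equation gives mix_ratio = -9*valve_cmd + 16.
Substituting into the error equation gives error = -9*valve_cmd + 25.
Substituting into the overshoot equation gives overshoot = 8*valve_cmd - 10.
Solve 8*valve_cmd - 10 = -2: valve_cmd = (-2 + 10) / 8 = 1.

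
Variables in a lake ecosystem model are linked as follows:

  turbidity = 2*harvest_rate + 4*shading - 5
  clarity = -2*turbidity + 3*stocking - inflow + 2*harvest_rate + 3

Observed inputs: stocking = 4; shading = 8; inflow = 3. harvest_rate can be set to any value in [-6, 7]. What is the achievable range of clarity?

-56 to -30

Substituting into the turbidity equation gives turbidity = 2*harvest_rate + 27.
Substituting into the clarity equation gives clarity = -2*harvest_rate - 42.
Linear in harvest_rate, so extremes are at the endpoints: harvest_rate = -6 gives clarity = -30; harvest_rate = 7 gives clarity = -56.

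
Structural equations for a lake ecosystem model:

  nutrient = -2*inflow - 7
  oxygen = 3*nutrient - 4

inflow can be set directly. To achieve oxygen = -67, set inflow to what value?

Substituting into the oxygen equation gives oxygen = -6*inflow - 25.
Solve -6*inflow - 25 = -67: inflow = (-67 + 25) / -6 = 7.

inflow = 7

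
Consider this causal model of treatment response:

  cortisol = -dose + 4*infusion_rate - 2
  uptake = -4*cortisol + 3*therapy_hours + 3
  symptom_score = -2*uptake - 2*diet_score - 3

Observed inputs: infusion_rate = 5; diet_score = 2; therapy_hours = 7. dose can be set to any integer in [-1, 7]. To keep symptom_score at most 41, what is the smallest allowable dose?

dose = 6

Substituting into the cortisol equation gives cortisol = -dose + 18.
Substituting into the uptake equation gives uptake = 4*dose - 48.
This gives symptom_score = -8*dose + 89.
Require -8*dose + 89 ≤ 41, so dose ≥ 6.
The smallest integer in [-1, 7] satisfying this is 6.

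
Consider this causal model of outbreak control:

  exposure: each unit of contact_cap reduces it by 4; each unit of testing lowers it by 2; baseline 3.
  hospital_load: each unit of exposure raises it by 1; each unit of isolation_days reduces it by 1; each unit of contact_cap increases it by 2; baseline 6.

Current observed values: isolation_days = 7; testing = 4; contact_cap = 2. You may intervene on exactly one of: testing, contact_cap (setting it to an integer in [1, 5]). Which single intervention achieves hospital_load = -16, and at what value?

Intervening on testing: hospital_load = -2*testing - 2. Reaching -16 requires testing = 7, outside [1, 5].
Intervening on contact_cap: with other inputs at their observed values, hospital_load = -2*contact_cap - 6. Solving for -16 gives contact_cap = 5, within [1, 5].

set contact_cap = 5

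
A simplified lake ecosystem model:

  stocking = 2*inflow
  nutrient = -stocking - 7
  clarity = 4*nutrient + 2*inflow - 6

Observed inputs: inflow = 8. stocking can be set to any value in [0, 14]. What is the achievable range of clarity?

-74 to -18

Intervening on stocking fixes its value directly, overriding its dependence on inflow.
Substituting into the clarity equation gives clarity = -4*stocking - 18.
Linear in stocking, so extremes are at the endpoints: stocking = 0 gives clarity = -18; stocking = 14 gives clarity = -74.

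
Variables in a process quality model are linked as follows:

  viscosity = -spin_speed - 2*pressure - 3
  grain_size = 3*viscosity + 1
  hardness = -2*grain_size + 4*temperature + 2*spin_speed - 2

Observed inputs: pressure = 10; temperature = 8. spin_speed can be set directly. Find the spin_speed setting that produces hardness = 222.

spin_speed = 7

Substituting into the viscosity equation gives viscosity = -spin_speed - 23.
This gives grain_size = -3*spin_speed - 68.
Substituting into the hardness equation gives hardness = 8*spin_speed + 166.
Solve 8*spin_speed + 166 = 222: spin_speed = (222 - 166) / 8 = 7.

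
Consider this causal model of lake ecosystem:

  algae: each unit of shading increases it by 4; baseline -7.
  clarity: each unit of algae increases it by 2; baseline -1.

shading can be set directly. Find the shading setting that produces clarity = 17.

Substituting into the clarity equation gives clarity = 8*shading - 15.
Solve 8*shading - 15 = 17: shading = (17 + 15) / 8 = 4.

shading = 4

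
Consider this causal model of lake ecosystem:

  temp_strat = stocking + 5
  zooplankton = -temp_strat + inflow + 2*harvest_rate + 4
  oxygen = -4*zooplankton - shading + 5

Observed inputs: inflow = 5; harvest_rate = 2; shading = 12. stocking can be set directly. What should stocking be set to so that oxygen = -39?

stocking = 0

Substituting into the zooplankton equation gives zooplankton = -stocking + 8.
Substituting into the oxygen equation gives oxygen = 4*stocking - 39.
Solve 4*stocking - 39 = -39: stocking = (-39 + 39) / 4 = 0.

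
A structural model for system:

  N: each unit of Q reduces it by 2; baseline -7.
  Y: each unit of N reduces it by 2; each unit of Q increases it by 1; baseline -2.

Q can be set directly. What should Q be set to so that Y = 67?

Q = 11

Substituting into the Y equation gives Y = 5*Q + 12.
Solve 5*Q + 12 = 67: Q = (67 - 12) / 5 = 11.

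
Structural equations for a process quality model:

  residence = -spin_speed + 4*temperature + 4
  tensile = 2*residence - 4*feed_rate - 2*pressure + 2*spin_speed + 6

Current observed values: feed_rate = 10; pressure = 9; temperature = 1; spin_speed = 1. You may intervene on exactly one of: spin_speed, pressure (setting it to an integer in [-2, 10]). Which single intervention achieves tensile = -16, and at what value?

Intervening on spin_speed: the paths from spin_speed to tensile cancel (net effect zero), leaving tensile = -36; -16 is unreachable this way.
Intervening on pressure: with other inputs at their observed values, tensile = -2*pressure - 18. Solving for -16 gives pressure = -1, within [-2, 10].

set pressure = -1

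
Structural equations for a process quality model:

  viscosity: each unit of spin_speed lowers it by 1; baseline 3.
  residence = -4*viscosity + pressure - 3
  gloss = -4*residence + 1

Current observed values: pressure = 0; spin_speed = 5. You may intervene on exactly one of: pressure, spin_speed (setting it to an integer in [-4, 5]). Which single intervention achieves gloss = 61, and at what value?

set spin_speed = 0

Intervening on pressure: gloss = -4*pressure - 19. Reaching 61 requires pressure = -20, outside [-4, 5].
Intervening on spin_speed: with other inputs at their observed values, gloss = -16*spin_speed + 61. Solving for 61 gives spin_speed = 0, within [-4, 5].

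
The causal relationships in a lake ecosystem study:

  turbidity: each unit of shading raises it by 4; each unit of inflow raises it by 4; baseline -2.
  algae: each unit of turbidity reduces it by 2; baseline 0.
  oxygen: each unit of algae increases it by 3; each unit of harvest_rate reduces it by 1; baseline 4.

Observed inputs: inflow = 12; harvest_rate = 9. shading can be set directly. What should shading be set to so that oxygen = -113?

shading = -7

Substituting into the turbidity equation gives turbidity = 4*shading + 46.
This gives algae = -8*shading - 92.
This gives oxygen = -24*shading - 281.
Solve -24*shading - 281 = -113: shading = (-113 + 281) / -24 = -7.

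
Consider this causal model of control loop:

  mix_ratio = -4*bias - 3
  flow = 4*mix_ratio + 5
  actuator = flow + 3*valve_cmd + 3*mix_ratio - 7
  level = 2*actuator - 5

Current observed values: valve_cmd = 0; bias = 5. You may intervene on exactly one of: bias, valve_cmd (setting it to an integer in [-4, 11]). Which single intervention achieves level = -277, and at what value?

set valve_cmd = 9

Intervening on bias: level = -56*bias - 51. Reaching -277 requires bias = 113/28, not an integer.
Intervening on valve_cmd: with other inputs at their observed values, level = 6*valve_cmd - 331. Solving for -277 gives valve_cmd = 9, within [-4, 11].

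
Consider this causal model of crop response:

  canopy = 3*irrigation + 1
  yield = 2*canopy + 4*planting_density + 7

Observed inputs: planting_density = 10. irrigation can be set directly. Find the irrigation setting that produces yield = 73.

Substituting into the yield equation gives yield = 6*irrigation + 49.
Solve 6*irrigation + 49 = 73: irrigation = (73 - 49) / 6 = 4.

irrigation = 4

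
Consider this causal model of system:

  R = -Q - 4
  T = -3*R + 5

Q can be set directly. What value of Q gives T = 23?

Substituting into the T equation gives T = 3*Q + 17.
Solve 3*Q + 17 = 23: Q = (23 - 17) / 3 = 2.

Q = 2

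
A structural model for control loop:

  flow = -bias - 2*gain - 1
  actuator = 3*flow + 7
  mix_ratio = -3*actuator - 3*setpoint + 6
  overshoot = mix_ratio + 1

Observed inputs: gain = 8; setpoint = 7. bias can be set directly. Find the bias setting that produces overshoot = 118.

Substituting into the flow equation gives flow = -bias - 17.
actuator becomes -3*bias - 44.
This gives mix_ratio = 9*bias + 117.
overshoot becomes 9*bias + 118.
Solve 9*bias + 118 = 118: bias = (118 - 118) / 9 = 0.

bias = 0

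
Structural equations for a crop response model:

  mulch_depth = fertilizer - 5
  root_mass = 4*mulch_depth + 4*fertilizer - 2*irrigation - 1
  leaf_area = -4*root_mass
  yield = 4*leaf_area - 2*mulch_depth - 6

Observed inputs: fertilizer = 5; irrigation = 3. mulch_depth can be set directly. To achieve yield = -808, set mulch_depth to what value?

Intervening on mulch_depth fixes its value directly, overriding its dependence on fertilizer.
Substituting into the root_mass equation gives root_mass = 4*mulch_depth + 13.
Substituting into the leaf_area equation gives leaf_area = -16*mulch_depth - 52.
This gives yield = -66*mulch_depth - 214.
Solve -66*mulch_depth - 214 = -808: mulch_depth = (-808 + 214) / -66 = 9.

mulch_depth = 9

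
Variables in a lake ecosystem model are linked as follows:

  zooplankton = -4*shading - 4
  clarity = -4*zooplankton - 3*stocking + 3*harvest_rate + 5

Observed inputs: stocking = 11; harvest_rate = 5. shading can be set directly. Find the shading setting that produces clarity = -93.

Substituting into the clarity equation gives clarity = 16*shading + 3.
Solve 16*shading + 3 = -93: shading = (-93 - 3) / 16 = -6.

shading = -6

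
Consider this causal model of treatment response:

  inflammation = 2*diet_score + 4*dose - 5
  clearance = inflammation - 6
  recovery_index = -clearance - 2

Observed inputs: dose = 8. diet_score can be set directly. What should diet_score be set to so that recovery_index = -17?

Substituting into the inflammation equation gives inflammation = 2*diet_score + 27.
So clearance = 2*diet_score + 21.
Substituting into the recovery_index equation gives recovery_index = -2*diet_score - 23.
Solve -2*diet_score - 23 = -17: diet_score = (-17 + 23) / -2 = -3.

diet_score = -3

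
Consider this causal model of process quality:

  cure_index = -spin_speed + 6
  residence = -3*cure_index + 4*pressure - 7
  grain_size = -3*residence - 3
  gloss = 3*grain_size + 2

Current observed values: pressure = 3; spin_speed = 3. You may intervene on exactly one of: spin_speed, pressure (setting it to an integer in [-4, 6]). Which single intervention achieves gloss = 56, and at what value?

Intervening on spin_speed: with other inputs at their observed values, gloss = -27*spin_speed + 110. Solving for 56 gives spin_speed = 2, within [-4, 6].
Intervening on pressure: gloss = -36*pressure + 137. Reaching 56 requires pressure = 9/4, not an integer.

set spin_speed = 2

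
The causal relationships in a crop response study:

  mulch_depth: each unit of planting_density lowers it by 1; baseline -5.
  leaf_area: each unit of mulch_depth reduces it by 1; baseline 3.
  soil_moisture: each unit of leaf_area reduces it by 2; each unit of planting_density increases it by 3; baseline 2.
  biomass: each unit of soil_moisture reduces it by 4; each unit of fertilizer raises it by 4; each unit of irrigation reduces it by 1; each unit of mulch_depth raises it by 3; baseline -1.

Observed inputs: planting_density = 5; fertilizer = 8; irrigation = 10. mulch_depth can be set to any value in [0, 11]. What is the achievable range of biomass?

-78 to -23

Intervening on mulch_depth fixes its value directly, overriding its dependence on planting_density.
Substituting into the soil_moisture equation gives soil_moisture = 2*mulch_depth + 11.
Substituting into the biomass equation gives biomass = -5*mulch_depth - 23.
Linear in mulch_depth, so extremes are at the endpoints: mulch_depth = 0 gives biomass = -23; mulch_depth = 11 gives biomass = -78.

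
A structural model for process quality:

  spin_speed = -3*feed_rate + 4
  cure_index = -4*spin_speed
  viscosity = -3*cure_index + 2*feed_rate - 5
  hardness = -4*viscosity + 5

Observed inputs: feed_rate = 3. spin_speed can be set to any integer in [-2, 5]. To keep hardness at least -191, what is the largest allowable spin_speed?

spin_speed = 4

Intervening on spin_speed fixes its value directly, overriding its dependence on feed_rate.
Substituting into the viscosity equation gives viscosity = 12*spin_speed + 1.
hardness becomes -48*spin_speed + 1.
Require -48*spin_speed + 1 ≥ -191, so spin_speed ≤ 4.
The largest integer in [-2, 5] satisfying this is 4.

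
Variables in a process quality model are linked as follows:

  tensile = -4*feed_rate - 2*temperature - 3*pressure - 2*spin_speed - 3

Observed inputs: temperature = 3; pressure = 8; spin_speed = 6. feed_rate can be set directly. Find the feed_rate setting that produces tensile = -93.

feed_rate = 12

Substituting into the tensile equation gives tensile = -4*feed_rate - 45.
Solve -4*feed_rate - 45 = -93: feed_rate = (-93 + 45) / -4 = 12.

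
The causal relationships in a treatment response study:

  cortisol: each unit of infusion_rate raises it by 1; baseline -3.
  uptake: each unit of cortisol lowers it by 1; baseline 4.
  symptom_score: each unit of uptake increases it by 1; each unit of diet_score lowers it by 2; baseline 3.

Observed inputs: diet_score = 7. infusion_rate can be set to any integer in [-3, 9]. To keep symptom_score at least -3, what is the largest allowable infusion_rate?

Substituting into the uptake equation gives uptake = -infusion_rate + 7.
symptom_score becomes -infusion_rate - 4.
Require -infusion_rate - 4 ≥ -3, so infusion_rate ≤ -1.
The largest integer in [-3, 9] satisfying this is -1.

infusion_rate = -1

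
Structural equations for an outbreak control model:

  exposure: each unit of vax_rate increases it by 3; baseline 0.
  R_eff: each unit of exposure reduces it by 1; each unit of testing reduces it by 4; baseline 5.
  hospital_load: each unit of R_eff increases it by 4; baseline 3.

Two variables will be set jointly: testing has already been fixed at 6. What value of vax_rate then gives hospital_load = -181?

With testing held at 6:
Substituting into the R_eff equation gives R_eff = -3*vax_rate - 19.
Substituting into the hospital_load equation gives hospital_load = -12*vax_rate - 73.
Solve -12*vax_rate - 73 = -181: vax_rate = (-181 + 73) / -12 = 9.

vax_rate = 9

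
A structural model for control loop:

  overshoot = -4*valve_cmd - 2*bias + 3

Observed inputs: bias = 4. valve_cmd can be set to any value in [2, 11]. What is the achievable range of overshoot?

-49 to -13

Substituting into the overshoot equation gives overshoot = -4*valve_cmd - 5.
Linear in valve_cmd, so extremes are at the endpoints: valve_cmd = 2 gives overshoot = -13; valve_cmd = 11 gives overshoot = -49.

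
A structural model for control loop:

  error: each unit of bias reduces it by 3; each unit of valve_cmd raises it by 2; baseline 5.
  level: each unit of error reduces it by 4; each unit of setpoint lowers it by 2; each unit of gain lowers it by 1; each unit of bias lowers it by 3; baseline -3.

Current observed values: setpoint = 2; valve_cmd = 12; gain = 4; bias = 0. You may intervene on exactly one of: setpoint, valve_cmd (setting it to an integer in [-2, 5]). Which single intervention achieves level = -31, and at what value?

set valve_cmd = 0

Intervening on setpoint: level = -2*setpoint - 123. Reaching -31 requires setpoint = -46, outside [-2, 5].
Intervening on valve_cmd: with other inputs at their observed values, level = -8*valve_cmd - 31. Solving for -31 gives valve_cmd = 0, within [-2, 5].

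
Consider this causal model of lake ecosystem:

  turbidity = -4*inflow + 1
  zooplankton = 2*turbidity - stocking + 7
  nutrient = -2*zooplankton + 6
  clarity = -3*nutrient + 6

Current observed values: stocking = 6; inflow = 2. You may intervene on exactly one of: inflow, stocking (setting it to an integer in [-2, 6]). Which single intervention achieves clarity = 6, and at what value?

Intervening on inflow: with other inputs at their observed values, clarity = -48*inflow + 6. Solving for 6 gives inflow = 0, within [-2, 6].
Intervening on stocking: clarity = -6*stocking - 54. Reaching 6 requires stocking = -10, outside [-2, 6].

set inflow = 0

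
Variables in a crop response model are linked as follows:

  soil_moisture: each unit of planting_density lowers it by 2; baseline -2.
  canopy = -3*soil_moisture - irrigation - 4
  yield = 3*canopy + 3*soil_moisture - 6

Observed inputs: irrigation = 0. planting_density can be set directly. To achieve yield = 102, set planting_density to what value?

Substituting into the canopy equation gives canopy = 6*planting_density + 2.
This gives yield = 12*planting_density - 6.
Solve 12*planting_density - 6 = 102: planting_density = (102 + 6) / 12 = 9.

planting_density = 9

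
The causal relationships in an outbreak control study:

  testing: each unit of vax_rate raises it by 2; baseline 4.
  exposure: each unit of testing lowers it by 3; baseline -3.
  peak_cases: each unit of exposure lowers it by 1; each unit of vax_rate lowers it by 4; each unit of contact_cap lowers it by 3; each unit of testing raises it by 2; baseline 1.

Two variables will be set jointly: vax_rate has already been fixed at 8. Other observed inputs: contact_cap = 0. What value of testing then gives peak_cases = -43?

With vax_rate held at 8:
Intervening on testing fixes its value directly, overriding its dependence on vax_rate.
Substituting into the peak_cases equation gives peak_cases = 5*testing - 28.
Solve 5*testing - 28 = -43: testing = (-43 + 28) / 5 = -3.

testing = -3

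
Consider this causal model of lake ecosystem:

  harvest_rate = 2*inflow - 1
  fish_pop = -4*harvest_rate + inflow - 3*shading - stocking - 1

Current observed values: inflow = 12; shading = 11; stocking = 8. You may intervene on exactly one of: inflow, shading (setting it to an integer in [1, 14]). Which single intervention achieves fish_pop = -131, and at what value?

Intervening on inflow: fish_pop = -7*inflow - 38. Reaching -131 requires inflow = 93/7, not an integer.
Intervening on shading: with other inputs at their observed values, fish_pop = -3*shading - 89. Solving for -131 gives shading = 14, within [1, 14].

set shading = 14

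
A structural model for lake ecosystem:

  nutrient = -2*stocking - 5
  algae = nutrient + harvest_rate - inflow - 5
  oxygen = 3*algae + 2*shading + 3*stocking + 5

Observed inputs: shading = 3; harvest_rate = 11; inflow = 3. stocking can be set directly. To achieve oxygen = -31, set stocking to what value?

Substituting into the algae equation gives algae = -2*stocking - 2.
So oxygen = -3*stocking + 5.
Solve -3*stocking + 5 = -31: stocking = (-31 - 5) / -3 = 12.

stocking = 12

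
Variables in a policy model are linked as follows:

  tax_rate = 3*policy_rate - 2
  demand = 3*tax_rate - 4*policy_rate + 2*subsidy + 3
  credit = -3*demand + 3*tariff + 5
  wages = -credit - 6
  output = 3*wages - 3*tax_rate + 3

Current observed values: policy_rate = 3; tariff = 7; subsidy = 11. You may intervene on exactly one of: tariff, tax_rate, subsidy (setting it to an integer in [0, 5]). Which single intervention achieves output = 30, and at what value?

Intervening on tariff: output = -9*tariff + 255. Reaching 30 requires tariff = 25, outside [0, 5].
Intervening on tax_rate: output = 24*tax_rate + 24. Reaching 30 requires tax_rate = 1/4, not an integer.
Intervening on subsidy: with other inputs at their observed values, output = 18*subsidy - 6. Solving for 30 gives subsidy = 2, within [0, 5].

set subsidy = 2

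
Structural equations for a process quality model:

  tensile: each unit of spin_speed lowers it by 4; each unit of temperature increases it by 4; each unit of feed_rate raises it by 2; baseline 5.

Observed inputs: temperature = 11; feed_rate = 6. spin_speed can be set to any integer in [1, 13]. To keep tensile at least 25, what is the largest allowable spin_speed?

Substituting into the tensile equation gives tensile = -4*spin_speed + 61.
Require -4*spin_speed + 61 ≥ 25, so spin_speed ≤ 9.
The largest integer in [1, 13] satisfying this is 9.

spin_speed = 9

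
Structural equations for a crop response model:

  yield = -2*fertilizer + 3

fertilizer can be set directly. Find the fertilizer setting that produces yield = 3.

Solve -2*fertilizer + 3 = 3: fertilizer = (3 - 3) / -2 = 0.

fertilizer = 0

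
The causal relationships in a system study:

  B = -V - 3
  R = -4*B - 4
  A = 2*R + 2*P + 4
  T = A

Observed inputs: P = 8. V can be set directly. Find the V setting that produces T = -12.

V = -6

Substituting into the R equation gives R = 4*V + 8.
So A = 8*V + 36.
Substituting into the T equation gives T = 8*V + 36.
Solve 8*V + 36 = -12: V = (-12 - 36) / 8 = -6.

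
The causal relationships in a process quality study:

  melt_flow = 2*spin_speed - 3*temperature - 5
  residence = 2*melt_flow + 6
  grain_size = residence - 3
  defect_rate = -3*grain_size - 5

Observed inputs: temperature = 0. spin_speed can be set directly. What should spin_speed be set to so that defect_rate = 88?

Substituting into the melt_flow equation gives melt_flow = 2*spin_speed - 5.
residence becomes 4*spin_speed - 4.
Substituting into the grain_size equation gives grain_size = 4*spin_speed - 7.
This gives defect_rate = -12*spin_speed + 16.
Solve -12*spin_speed + 16 = 88: spin_speed = (88 - 16) / -12 = -6.

spin_speed = -6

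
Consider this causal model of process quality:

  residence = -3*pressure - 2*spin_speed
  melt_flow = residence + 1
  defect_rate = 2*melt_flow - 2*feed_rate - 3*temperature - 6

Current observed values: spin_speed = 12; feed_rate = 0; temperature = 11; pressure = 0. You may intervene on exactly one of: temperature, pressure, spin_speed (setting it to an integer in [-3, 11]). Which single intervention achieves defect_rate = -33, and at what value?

set spin_speed = -1

Intervening on temperature: defect_rate = -3*temperature - 52. Reaching -33 requires temperature = -19/3, not an integer.
Intervening on pressure: defect_rate = -6*pressure - 85. Reaching -33 requires pressure = -26/3, not an integer.
Intervening on spin_speed: with other inputs at their observed values, defect_rate = -4*spin_speed - 37. Solving for -33 gives spin_speed = -1, within [-3, 11].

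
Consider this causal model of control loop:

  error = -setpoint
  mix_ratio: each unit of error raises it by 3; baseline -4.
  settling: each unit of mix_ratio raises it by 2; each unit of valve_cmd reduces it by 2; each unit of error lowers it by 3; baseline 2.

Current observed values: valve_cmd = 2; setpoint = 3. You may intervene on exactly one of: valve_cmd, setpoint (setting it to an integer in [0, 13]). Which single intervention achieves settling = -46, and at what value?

Intervening on valve_cmd: settling = -2*valve_cmd - 15. Reaching -46 requires valve_cmd = 31/2, not an integer.
Intervening on setpoint: with other inputs at their observed values, settling = -3*setpoint - 10. Solving for -46 gives setpoint = 12, within [0, 13].

set setpoint = 12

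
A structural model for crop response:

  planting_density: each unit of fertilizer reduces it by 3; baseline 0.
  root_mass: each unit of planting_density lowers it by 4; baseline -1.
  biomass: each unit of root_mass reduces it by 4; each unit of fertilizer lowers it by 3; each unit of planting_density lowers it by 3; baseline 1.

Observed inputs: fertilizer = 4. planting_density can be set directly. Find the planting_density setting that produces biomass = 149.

planting_density = 12

Intervening on planting_density fixes its value directly, overriding its dependence on fertilizer.
Substituting into the biomass equation gives biomass = 13*planting_density - 7.
Solve 13*planting_density - 7 = 149: planting_density = (149 + 7) / 13 = 12.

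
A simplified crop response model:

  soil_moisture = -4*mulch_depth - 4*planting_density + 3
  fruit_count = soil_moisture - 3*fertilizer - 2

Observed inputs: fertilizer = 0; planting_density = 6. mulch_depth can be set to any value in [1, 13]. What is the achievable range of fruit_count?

-75 to -27

Substituting into the soil_moisture equation gives soil_moisture = -4*mulch_depth - 21.
Substituting into the fruit_count equation gives fruit_count = -4*mulch_depth - 23.
Linear in mulch_depth, so extremes are at the endpoints: mulch_depth = 1 gives fruit_count = -27; mulch_depth = 13 gives fruit_count = -75.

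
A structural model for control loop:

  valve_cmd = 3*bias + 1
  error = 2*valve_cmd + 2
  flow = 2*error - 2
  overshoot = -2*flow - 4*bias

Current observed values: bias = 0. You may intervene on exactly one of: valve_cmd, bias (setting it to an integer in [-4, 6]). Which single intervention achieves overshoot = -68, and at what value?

Intervening on valve_cmd: overshoot = -8*valve_cmd - 4. Reaching -68 requires valve_cmd = 8, outside [-4, 6].
Intervening on bias: with other inputs at their observed values, overshoot = -28*bias - 12. Solving for -68 gives bias = 2, within [-4, 6].

set bias = 2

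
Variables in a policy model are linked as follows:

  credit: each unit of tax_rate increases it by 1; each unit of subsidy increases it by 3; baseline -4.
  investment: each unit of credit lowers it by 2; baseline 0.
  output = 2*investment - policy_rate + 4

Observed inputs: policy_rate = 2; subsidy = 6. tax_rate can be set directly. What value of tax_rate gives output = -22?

tax_rate = -8

Substituting into the credit equation gives credit = tax_rate + 14.
Substituting into the investment equation gives investment = -2*tax_rate - 28.
Substituting into the output equation gives output = -4*tax_rate - 54.
Solve -4*tax_rate - 54 = -22: tax_rate = (-22 + 54) / -4 = -8.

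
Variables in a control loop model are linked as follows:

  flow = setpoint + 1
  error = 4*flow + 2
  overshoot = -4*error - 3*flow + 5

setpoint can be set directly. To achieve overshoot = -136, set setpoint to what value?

Substituting into the error equation gives error = 4*setpoint + 6.
This gives overshoot = -19*setpoint - 22.
Solve -19*setpoint - 22 = -136: setpoint = (-136 + 22) / -19 = 6.

setpoint = 6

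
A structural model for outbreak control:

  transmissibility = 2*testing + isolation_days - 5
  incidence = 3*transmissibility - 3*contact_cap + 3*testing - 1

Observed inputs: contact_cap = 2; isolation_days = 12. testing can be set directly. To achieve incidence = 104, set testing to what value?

testing = 10

Substituting into the transmissibility equation gives transmissibility = 2*testing + 7.
Substituting into the incidence equation gives incidence = 9*testing + 14.
Solve 9*testing + 14 = 104: testing = (104 - 14) / 9 = 10.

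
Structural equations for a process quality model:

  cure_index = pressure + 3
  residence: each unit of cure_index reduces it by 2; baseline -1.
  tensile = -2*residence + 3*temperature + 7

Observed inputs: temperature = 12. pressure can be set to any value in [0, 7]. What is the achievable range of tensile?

Substituting into the residence equation gives residence = -2*pressure - 7.
Substituting into the tensile equation gives tensile = 4*pressure + 57.
Linear in pressure, so extremes are at the endpoints: pressure = 0 gives tensile = 57; pressure = 7 gives tensile = 85.

57 to 85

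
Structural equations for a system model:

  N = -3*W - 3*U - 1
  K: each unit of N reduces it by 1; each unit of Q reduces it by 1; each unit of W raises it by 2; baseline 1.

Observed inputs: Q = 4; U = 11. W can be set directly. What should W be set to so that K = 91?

W = 12

Substituting into the N equation gives N = -3*W - 34.
Substituting into the K equation gives K = 5*W + 31.
Solve 5*W + 31 = 91: W = (91 - 31) / 5 = 12.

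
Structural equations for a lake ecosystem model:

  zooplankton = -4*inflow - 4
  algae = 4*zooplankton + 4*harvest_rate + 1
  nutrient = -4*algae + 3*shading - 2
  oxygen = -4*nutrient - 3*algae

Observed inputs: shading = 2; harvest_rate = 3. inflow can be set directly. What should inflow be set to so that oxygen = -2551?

inflow = 12

Substituting into the algae equation gives algae = -16*inflow - 3.
This gives nutrient = 64*inflow + 16.
Substituting into the oxygen equation gives oxygen = -208*inflow - 55.
Solve -208*inflow - 55 = -2551: inflow = (-2551 + 55) / -208 = 12.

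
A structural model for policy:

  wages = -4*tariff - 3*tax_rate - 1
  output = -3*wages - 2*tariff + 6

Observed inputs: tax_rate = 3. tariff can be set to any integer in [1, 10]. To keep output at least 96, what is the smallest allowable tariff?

tariff = 6

Substituting into the wages equation gives wages = -4*tariff - 10.
Substituting into the output equation gives output = 10*tariff + 36.
Require 10*tariff + 36 ≥ 96, so tariff ≥ 6.
The smallest integer in [1, 10] satisfying this is 6.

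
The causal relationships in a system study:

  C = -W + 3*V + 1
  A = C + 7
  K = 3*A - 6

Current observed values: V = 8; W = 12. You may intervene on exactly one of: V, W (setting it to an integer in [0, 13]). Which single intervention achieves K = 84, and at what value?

set W = 2

Intervening on V: K = 9*V - 18. Reaching 84 requires V = 34/3, not an integer.
Intervening on W: with other inputs at their observed values, K = -3*W + 90. Solving for 84 gives W = 2, within [0, 13].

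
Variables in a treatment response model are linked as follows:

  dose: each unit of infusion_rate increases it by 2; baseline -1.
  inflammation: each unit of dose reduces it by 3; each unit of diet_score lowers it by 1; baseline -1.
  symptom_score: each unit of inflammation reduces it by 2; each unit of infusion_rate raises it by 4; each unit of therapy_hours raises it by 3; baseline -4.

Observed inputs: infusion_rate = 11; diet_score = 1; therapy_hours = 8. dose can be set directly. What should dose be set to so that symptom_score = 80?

dose = 2

Intervening on dose fixes its value directly, overriding its dependence on infusion_rate.
Substituting into the inflammation equation gives inflammation = -3*dose - 2.
Substituting into the symptom_score equation gives symptom_score = 6*dose + 68.
Solve 6*dose + 68 = 80: dose = (80 - 68) / 6 = 2.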